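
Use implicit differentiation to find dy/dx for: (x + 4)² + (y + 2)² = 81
Apply d/dx to both sides, remembering that y depends on x. Each occurrence of y therefore brings in a y' = dy/dx via the chain rule.

With F(x, y) equal to the left-hand side minus the right, differentiate F term by term:
  d/dx[(x + 4)^2] = 2x + 8
  d/dx[(y + 2)^2] = 2·y'(y + 2)
  d/dx[-81] = 0
Adding these up, d/dx[F] = 0 becomes
  (2x + 8) + (2y + 4)·y' = 0,
so isolating y',
  dy/dx = -(2x + 8)/(2y + 4) = (-x - 4)/(y + 2)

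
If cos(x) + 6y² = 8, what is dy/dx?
Take d/dx of both sides. Since y is implicitly a function of x, the chain rule attaches a y' = dy/dx factor whenever we differentiate through y.

Set F(x, y) = (left side) − (right side), so the curve is F = 0. Differentiating each term of F:
  d/dx[6y^2] = 12y·y'
  d/dx[cos(x)] = -sin(x)
  d/dx[-8] = 0

Collecting, the y'-free part is the partial derivative in x and the y' coefficient is the partial derivative in y:
  ∂F/∂x = -sin(x)
  ∂F/∂y = 12y

so d/dx[F(x, y(x))] = ∂F/∂x + (∂F/∂y)·y' = 0. Rearranging,
  dy/dx = -(∂F/∂x)/(∂F/∂y) = -(-sin(x))/(12y) = sin(x)/(12y)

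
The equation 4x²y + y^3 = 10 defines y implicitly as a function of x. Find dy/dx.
Apply d/dx to both sides, remembering that y depends on x. Each occurrence of y therefore brings in a y' = dy/dx via the chain rule.

With F(x, y) equal to the left-hand side minus the right, differentiate F term by term:
  d/dx[4x^2y] = 4x^2·y' + 8xy
  d/dx[y^3] = 3y^2·y'
  d/dx[-10] = 0
Adding these up, d/dx[F] = 0 becomes
  (8xy) + (4x^2 + 3y^2)·y' = 0,
so isolating y',
  dy/dx = -(8xy)/(4x^2 + 3y^2) = -8xy/(4x^2 + 3y^2)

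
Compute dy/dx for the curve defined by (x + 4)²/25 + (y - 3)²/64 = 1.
Take d/dx of both sides. Since y is implicitly a function of x, the chain rule attaches a y' = dy/dx factor whenever we differentiate through y.

Set F(x, y) = (left side) − (right side), so the curve is F = 0. Differentiating each term of F:
  d/dx[(x + 4)^2/25] = 2x/25 + 8/25
  d/dx[(y - 3)^2/64] = y'(y - 3)/32
  d/dx[-1] = 0

Collecting, the y'-free part is the partial derivative in x and the y' coefficient is the partial derivative in y:
  ∂F/∂x = 2x/25 + 8/25
  ∂F/∂y = y/32 - 3/32

so d/dx[F(x, y(x))] = ∂F/∂x + (∂F/∂y)·y' = 0. Rearranging,
  dy/dx = -(∂F/∂x)/(∂F/∂y) = -(2x/25 + 8/25)/(y/32 - 3/32)
        = -(2(x + 4)/25)/((y - 3)/32) = 64(-x - 4)/(25(y - 3))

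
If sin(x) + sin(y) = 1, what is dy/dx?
Apply d/dx to both sides, remembering that y depends on x. Each occurrence of y therefore brings in a y' = dy/dx via the chain rule.

With F(x, y) equal to the left-hand side minus the right, differentiate F term by term:
  d/dx[sin(x)] = cos(x)
  d/dx[sin(y)] = y'·cos(y)
  d/dx[-1] = 0
Adding these up, d/dx[F] = 0 becomes
  (cos(x)) + (cos(y))·y' = 0,
so isolating y',
  dy/dx = -(cos(x))/(cos(y)) = -cos(x)/cos(y)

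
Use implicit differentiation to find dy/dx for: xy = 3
Differentiate both sides with respect to x, treating y as y(x). By the chain rule, any term containing y contributes a factor of y' = dy/dx when we differentiate it.

Move every term to one side and write the relation as F(x, y) = 0. Term by term,
  d/dx[xy] = x·y' + y
  d/dx[-3] = 0

The pieces without y' make up ∂F/∂x and the coefficient of y' is ∂F/∂y:
  ∂F/∂x = y,
  ∂F/∂y = x.

Since d/dx[F] = ∂F/∂x + (∂F/∂y)·y' = 0, solve for y':
  (∂F/∂y)·y' = -∂F/∂x
  dy/dx = -(∂F/∂x)/(∂F/∂y) = -(y)/(x) = -y/x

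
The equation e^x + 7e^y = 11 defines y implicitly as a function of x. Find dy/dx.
Differentiate both sides with respect to x, treating y as y(x). By the chain rule, any term containing y contributes a factor of y' = dy/dx when we differentiate it.

Move every term to one side and write the relation as F(x, y) = 0. Term by term,
  d/dx[e^(x)] = e^(x)
  d/dx[7e^(y)] = 7·y'·e^(y)
  d/dx[-11] = 0

The pieces without y' make up ∂F/∂x and the coefficient of y' is ∂F/∂y:
  ∂F/∂x = e^(x),
  ∂F/∂y = 7e^(y).

Since d/dx[F] = ∂F/∂x + (∂F/∂y)·y' = 0, solve for y':
  (∂F/∂y)·y' = -∂F/∂x
  dy/dx = -(∂F/∂x)/(∂F/∂y) = -(e^(x))/(7e^(y)) = -e^(x - y)/7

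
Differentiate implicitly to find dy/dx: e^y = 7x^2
Take d/dx of both sides. Since y is implicitly a function of x, the chain rule attaches a y' = dy/dx factor whenever we differentiate through y.

Set F(x, y) = (left side) − (right side), so the curve is F = 0. Differentiating each term of F:
  d/dx[-7x^2] = -14x
  d/dx[e^(y)] = y'·e^(y)

Collecting, the y'-free part is the partial derivative in x and the y' coefficient is the partial derivative in y:
  ∂F/∂x = -14x
  ∂F/∂y = e^(y)

so d/dx[F(x, y(x))] = ∂F/∂x + (∂F/∂y)·y' = 0. Rearranging,
  dy/dx = -(∂F/∂x)/(∂F/∂y) = -(-14x)/(e^(y)) = 14x·e^(-y)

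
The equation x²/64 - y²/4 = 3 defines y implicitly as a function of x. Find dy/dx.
Differentiate the relation implicitly: treat y = y(x) and apply the chain rule, so every y-derivative picks up a y' = dy/dx factor.

With everything moved to the left-hand side, differentiate term by term:
  d/dx[x^2/64] = x/32
  d/dx[-y^2/4] = -y·y'/2
  d/dx[-3] = 0

Separating the contributions that come from x directly and those that come through y:
  without y':      x/32
  multiplying y':  -y/2

so (x/32) + (-y/2)·y' = 0, and therefore
  dy/dx = -(x/32)/(-y/2) = x/(16y)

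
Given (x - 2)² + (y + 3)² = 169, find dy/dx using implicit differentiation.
Apply d/dx to both sides, remembering that y depends on x. Each occurrence of y therefore brings in a y' = dy/dx via the chain rule.

With F(x, y) equal to the left-hand side minus the right, differentiate F term by term:
  d/dx[(x - 2)^2] = 2x - 4
  d/dx[(y + 3)^2] = 2·y'(y + 3)
  d/dx[-169] = 0
Adding these up, d/dx[F] = 0 becomes
  (2x - 4) + (2y + 6)·y' = 0,
so isolating y',
  dy/dx = -(2x - 4)/(2y + 6) = (2 - x)/(y + 3)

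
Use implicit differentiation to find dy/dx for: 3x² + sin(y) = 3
Take d/dx of both sides. Since y is implicitly a function of x, the chain rule attaches a y' = dy/dx factor whenever we differentiate through y.

Set F(x, y) = (left side) − (right side), so the curve is F = 0. Differentiating each term of F:
  d/dx[3x^2] = 6x
  d/dx[sin(y)] = y'·cos(y)
  d/dx[-3] = 0

Collecting, the y'-free part is the partial derivative in x and the y' coefficient is the partial derivative in y:
  ∂F/∂x = 6x
  ∂F/∂y = cos(y)

so d/dx[F(x, y(x))] = ∂F/∂x + (∂F/∂y)·y' = 0. Rearranging,
  dy/dx = -(∂F/∂x)/(∂F/∂y) = -(6x)/(cos(y)) = -6x/cos(y)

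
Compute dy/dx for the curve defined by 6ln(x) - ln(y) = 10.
Differentiate the relation implicitly: treat y = y(x) and apply the chain rule, so every y-derivative picks up a y' = dy/dx factor.

With everything moved to the left-hand side, differentiate term by term:
  d/dx[6ln(x)] = 6/x
  d/dx[-ln(y)] = -y'/y
  d/dx[-10] = 0

Separating the contributions that come from x directly and those that come through y:
  without y':      6/x
  multiplying y':  -1/y

so (6/x) + (-1/y)·y' = 0, and therefore
  dy/dx = -(6/x)/(-1/y) = 6y/x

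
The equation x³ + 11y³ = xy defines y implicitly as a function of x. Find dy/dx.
Apply d/dx to both sides, remembering that y depends on x. Each occurrence of y therefore brings in a y' = dy/dx via the chain rule.

With F(x, y) equal to the left-hand side minus the right, differentiate F term by term:
  d/dx[x^3] = 3x^2
  d/dx[-xy] = -x·y' - y
  d/dx[11y^3] = 33y^2·y'
Adding these up, d/dx[F] = 0 becomes
  (3x^2 - y) + (-x + 33y^2)·y' = 0,
so isolating y',
  dy/dx = -(3x^2 - y)/(-x + 33y^2) = (3x^2 - y)/(x - 33y^2)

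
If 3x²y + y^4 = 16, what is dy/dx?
Take d/dx of both sides. Since y is implicitly a function of x, the chain rule attaches a y' = dy/dx factor whenever we differentiate through y.

Set F(x, y) = (left side) − (right side), so the curve is F = 0. Differentiating each term of F:
  d/dx[3x^2y] = 3x^2·y' + 6xy
  d/dx[y^4] = 4y^3·y'
  d/dx[-16] = 0

Collecting, the y'-free part is the partial derivative in x and the y' coefficient is the partial derivative in y:
  ∂F/∂x = 6xy
  ∂F/∂y = 3x^2 + 4y^3

so d/dx[F(x, y(x))] = ∂F/∂x + (∂F/∂y)·y' = 0. Rearranging,
  dy/dx = -(∂F/∂x)/(∂F/∂y) = -(6xy)/(3x^2 + 4y^3) = -6xy/(3x^2 + 4y^3)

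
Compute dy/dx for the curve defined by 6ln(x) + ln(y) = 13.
Take d/dx of both sides. Since y is implicitly a function of x, the chain rule attaches a y' = dy/dx factor whenever we differentiate through y.

Set F(x, y) = (left side) − (right side), so the curve is F = 0. Differentiating each term of F:
  d/dx[6ln(x)] = 6/x
  d/dx[ln(y)] = y'/y
  d/dx[-13] = 0

Collecting, the y'-free part is the partial derivative in x and the y' coefficient is the partial derivative in y:
  ∂F/∂x = 6/x
  ∂F/∂y = 1/y

so d/dx[F(x, y(x))] = ∂F/∂x + (∂F/∂y)·y' = 0. Rearranging,
  dy/dx = -(∂F/∂x)/(∂F/∂y) = -(6/x)/(1/y) = -6y/x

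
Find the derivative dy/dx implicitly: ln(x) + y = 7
Take d/dx of both sides. Since y is implicitly a function of x, the chain rule attaches a y' = dy/dx factor whenever we differentiate through y.

Set F(x, y) = (left side) − (right side), so the curve is F = 0. Differentiating each term of F:
  d/dx[y] = y'
  d/dx[ln(x)] = 1/x
  d/dx[-7] = 0

Collecting, the y'-free part is the partial derivative in x and the y' coefficient is the partial derivative in y:
  ∂F/∂x = 1/x
  ∂F/∂y = 1

so d/dx[F(x, y(x))] = ∂F/∂x + (∂F/∂y)·y' = 0. Rearranging,
  dy/dx = -(∂F/∂x)/(∂F/∂y) = -(1/x)/(1) = -1/x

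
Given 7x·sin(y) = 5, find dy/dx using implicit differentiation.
Apply d/dx to both sides, remembering that y depends on x. Each occurrence of y therefore brings in a y' = dy/dx via the chain rule.

With F(x, y) equal to the left-hand side minus the right, differentiate F term by term:
  d/dx[7x·sin(y)] = 7x·y'·cos(y) + 7sin(y)
  d/dx[-5] = 0
Adding these up, d/dx[F] = 0 becomes
  (7sin(y)) + (7x·cos(y))·y' = 0,
so isolating y',
  dy/dx = -(7sin(y))/(7x·cos(y)) = -tan(y)/x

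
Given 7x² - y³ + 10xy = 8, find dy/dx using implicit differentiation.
Apply d/dx to both sides, remembering that y depends on x. Each occurrence of y therefore brings in a y' = dy/dx via the chain rule.

With F(x, y) equal to the left-hand side minus the right, differentiate F term by term:
  d/dx[7x^2] = 14x
  d/dx[10xy] = 10x·y' + 10y
  d/dx[-y^3] = -3y^2·y'
  d/dx[-8] = 0
Adding these up, d/dx[F] = 0 becomes
  (14x + 10y) + (10x - 3y^2)·y' = 0,
so isolating y',
  dy/dx = -(14x + 10y)/(10x - 3y^2) = 2(-7x - 5y)/(10x - 3y^2)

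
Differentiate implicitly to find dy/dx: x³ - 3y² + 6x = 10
Differentiate the relation implicitly: treat y = y(x) and apply the chain rule, so every y-derivative picks up a y' = dy/dx factor.

With everything moved to the left-hand side, differentiate term by term:
  d/dx[x^3] = 3x^2
  d/dx[6x] = 6
  d/dx[-3y^2] = -6y·y'
  d/dx[-10] = 0

Separating the contributions that come from x directly and those that come through y:
  without y':      3x^2 + 6
  multiplying y':  -6y

so (3x^2 + 6) + (-6y)·y' = 0, and therefore
  dy/dx = -(3x^2 + 6)/(-6y) = (x^2 + 2)/(2y)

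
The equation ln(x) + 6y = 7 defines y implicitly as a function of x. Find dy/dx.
Take d/dx of both sides. Since y is implicitly a function of x, the chain rule attaches a y' = dy/dx factor whenever we differentiate through y.

Set F(x, y) = (left side) − (right side), so the curve is F = 0. Differentiating each term of F:
  d/dx[6y] = 6·y'
  d/dx[ln(x)] = 1/x
  d/dx[-7] = 0

Collecting, the y'-free part is the partial derivative in x and the y' coefficient is the partial derivative in y:
  ∂F/∂x = 1/x
  ∂F/∂y = 6

so d/dx[F(x, y(x))] = ∂F/∂x + (∂F/∂y)·y' = 0. Rearranging,
  dy/dx = -(∂F/∂x)/(∂F/∂y) = -(1/x)/(6) = -1/(6x)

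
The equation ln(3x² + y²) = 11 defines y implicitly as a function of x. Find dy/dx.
Differentiate both sides with respect to x, treating y as y(x). By the chain rule, any term containing y contributes a factor of y' = dy/dx when we differentiate it.

Move every term to one side and write the relation as F(x, y) = 0. Term by term,
  d/dx[ln(3x^2 + y^2)] = (6x + 2y·y')/(3x^2 + y^2)
  d/dx[-11] = 0

The pieces without y' make up ∂F/∂x and the coefficient of y' is ∂F/∂y:
  ∂F/∂x = 6x/(3x^2 + y^2),
  ∂F/∂y = 2y/(3x^2 + y^2).

Since d/dx[F] = ∂F/∂x + (∂F/∂y)·y' = 0, solve for y':
  (∂F/∂y)·y' = -∂F/∂x
  dy/dx = -(∂F/∂x)/(∂F/∂y) = -(6x/(3x^2 + y^2))/(2y/(3x^2 + y^2)) = -3x/y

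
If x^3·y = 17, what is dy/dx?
Differentiate both sides with respect to x, treating y as y(x). By the chain rule, any term containing y contributes a factor of y' = dy/dx when we differentiate it.

Move every term to one side and write the relation as F(x, y) = 0. Term by term,
  d/dx[x^3y] = x^3·y' + 3x^2y
  d/dx[-17] = 0

The pieces without y' make up ∂F/∂x and the coefficient of y' is ∂F/∂y:
  ∂F/∂x = 3x^2y,
  ∂F/∂y = x^3.

Since d/dx[F] = ∂F/∂x + (∂F/∂y)·y' = 0, solve for y':
  (∂F/∂y)·y' = -∂F/∂x
  dy/dx = -(∂F/∂x)/(∂F/∂y) = -(3x^2y)/(x^3) = -3y/x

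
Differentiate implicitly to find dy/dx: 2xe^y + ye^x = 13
Differentiate the relation implicitly: treat y = y(x) and apply the chain rule, so every y-derivative picks up a y' = dy/dx factor.

With everything moved to the left-hand side, differentiate term by term:
  d/dx[2x·e^(y)] = 2x·y'·e^(y) + 2e^(y)
  d/dx[y·e^(x)] = y·e^(x) + y'·e^(x)
  d/dx[-13] = 0

Separating the contributions that come from x directly and those that come through y:
  without y':      y·e^(x) + 2e^(y)
  multiplying y':  2x·e^(y) + e^(x)

so (y·e^(x) + 2e^(y)) + (2x·e^(y) + e^(x))·y' = 0, and therefore
  dy/dx = -(y·e^(x) + 2e^(y))/(2x·e^(y) + e^(x)) = (-y·e^(x) - 2e^(y))/(2x·e^(y) + e^(x))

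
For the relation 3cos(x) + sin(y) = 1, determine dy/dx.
Differentiate both sides with respect to x, treating y as y(x). By the chain rule, any term containing y contributes a factor of y' = dy/dx when we differentiate it.

Move every term to one side and write the relation as F(x, y) = 0. Term by term,
  d/dx[sin(y)] = y'·cos(y)
  d/dx[3cos(x)] = -3sin(x)
  d/dx[-1] = 0

The pieces without y' make up ∂F/∂x and the coefficient of y' is ∂F/∂y:
  ∂F/∂x = -3sin(x),
  ∂F/∂y = cos(y).

Since d/dx[F] = ∂F/∂x + (∂F/∂y)·y' = 0, solve for y':
  (∂F/∂y)·y' = -∂F/∂x
  dy/dx = -(∂F/∂x)/(∂F/∂y) = -(-3sin(x))/(cos(y)) = 3sin(x)/cos(y)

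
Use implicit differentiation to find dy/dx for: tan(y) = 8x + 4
Differentiate the relation implicitly: treat y = y(x) and apply the chain rule, so every y-derivative picks up a y' = dy/dx factor.

With everything moved to the left-hand side, differentiate term by term:
  d/dx[-8x] = -8
  d/dx[tan(y)] = y'(tan(y)^2 + 1)
  d/dx[-4] = 0

Separating the contributions that come from x directly and those that come through y:
  without y':      -8
  multiplying y':  tan(y)^2 + 1

so (-8) + (tan(y)^2 + 1)·y' = 0, and therefore
  dy/dx = -(-8)/(tan(y)^2 + 1) = 8cos(y)^2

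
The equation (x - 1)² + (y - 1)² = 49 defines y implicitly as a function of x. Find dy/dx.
Differentiate the relation implicitly: treat y = y(x) and apply the chain rule, so every y-derivative picks up a y' = dy/dx factor.

With everything moved to the left-hand side, differentiate term by term:
  d/dx[(x - 1)^2] = 2x - 2
  d/dx[(y - 1)^2] = 2·y'(y - 1)
  d/dx[-49] = 0

Separating the contributions that come from x directly and those that come through y:
  without y':      2x - 2
  multiplying y':  2y - 2

so (2x - 2) + (2y - 2)·y' = 0, and therefore
  dy/dx = -(2x - 2)/(2y - 2) = (1 - x)/(y - 1)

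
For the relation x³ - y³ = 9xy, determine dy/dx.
Differentiate the relation implicitly: treat y = y(x) and apply the chain rule, so every y-derivative picks up a y' = dy/dx factor.

With everything moved to the left-hand side, differentiate term by term:
  d/dx[x^3] = 3x^2
  d/dx[-9xy] = -9x·y' - 9y
  d/dx[-y^3] = -3y^2·y'

Separating the contributions that come from x directly and those that come through y:
  without y':      3x^2 - 9y
  multiplying y':  -9x - 3y^2

so (3x^2 - 9y) + (-9x - 3y^2)·y' = 0, and therefore
  dy/dx = -(3x^2 - 9y)/(-9x - 3y^2) = (x^2 - 3y)/(3x + y^2)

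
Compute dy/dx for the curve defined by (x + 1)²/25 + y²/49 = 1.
Differentiate both sides with respect to x, treating y as y(x). By the chain rule, any term containing y contributes a factor of y' = dy/dx when we differentiate it.

Move every term to one side and write the relation as F(x, y) = 0. Term by term,
  d/dx[y^2/49] = 2y·y'/49
  d/dx[(x + 1)^2/25] = 2x/25 + 2/25
  d/dx[-1] = 0

The pieces without y' make up ∂F/∂x and the coefficient of y' is ∂F/∂y:
  ∂F/∂x = 2x/25 + 2/25,
  ∂F/∂y = 2y/49.

Since d/dx[F] = ∂F/∂x + (∂F/∂y)·y' = 0, solve for y':
  (∂F/∂y)·y' = -∂F/∂x
  dy/dx = -(∂F/∂x)/(∂F/∂y) = -(2x/25 + 2/25)/(2y/49)
        = -(2(x + 1)/25)/(2y/49) = 49(-x - 1)/(25y)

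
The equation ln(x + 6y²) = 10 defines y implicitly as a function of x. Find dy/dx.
Differentiate the relation implicitly: treat y = y(x) and apply the chain rule, so every y-derivative picks up a y' = dy/dx factor.

With everything moved to the left-hand side, differentiate term by term:
  d/dx[ln(x + 6y^2)] = (12y·y' + 1)/(x + 6y^2)
  d/dx[-10] = 0

Separating the contributions that come from x directly and those that come through y:
  without y':      1/(x + 6y^2)
  multiplying y':  12y/(x + 6y^2)

so (1/(x + 6y^2)) + (12y/(x + 6y^2))·y' = 0, and therefore
  dy/dx = -(1/(x + 6y^2))/(12y/(x + 6y^2)) = -1/(12y)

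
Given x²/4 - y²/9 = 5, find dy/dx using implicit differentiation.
Differentiate both sides with respect to x, treating y as y(x). By the chain rule, any term containing y contributes a factor of y' = dy/dx when we differentiate it.

Move every term to one side and write the relation as F(x, y) = 0. Term by term,
  d/dx[x^2/4] = x/2
  d/dx[-y^2/9] = -2y·y'/9
  d/dx[-5] = 0

The pieces without y' make up ∂F/∂x and the coefficient of y' is ∂F/∂y:
  ∂F/∂x = x/2,
  ∂F/∂y = -2y/9.

Since d/dx[F] = ∂F/∂x + (∂F/∂y)·y' = 0, solve for y':
  (∂F/∂y)·y' = -∂F/∂x
  dy/dx = -(∂F/∂x)/(∂F/∂y) = -(x/2)/(-2y/9) = 9x/(4y)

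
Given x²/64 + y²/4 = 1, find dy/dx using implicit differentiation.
Take d/dx of both sides. Since y is implicitly a function of x, the chain rule attaches a y' = dy/dx factor whenever we differentiate through y.

Set F(x, y) = (left side) − (right side), so the curve is F = 0. Differentiating each term of F:
  d/dx[x^2/64] = x/32
  d/dx[y^2/4] = y·y'/2
  d/dx[-1] = 0

Collecting, the y'-free part is the partial derivative in x and the y' coefficient is the partial derivative in y:
  ∂F/∂x = x/32
  ∂F/∂y = y/2

so d/dx[F(x, y(x))] = ∂F/∂x + (∂F/∂y)·y' = 0. Rearranging,
  dy/dx = -(∂F/∂x)/(∂F/∂y) = -(x/32)/(y/2) = -x/(16y)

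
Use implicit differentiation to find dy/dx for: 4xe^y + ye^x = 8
Differentiate both sides with respect to x, treating y as y(x). By the chain rule, any term containing y contributes a factor of y' = dy/dx when we differentiate it.

Move every term to one side and write the relation as F(x, y) = 0. Term by term,
  d/dx[4x·e^(y)] = 4x·y'·e^(y) + 4e^(y)
  d/dx[y·e^(x)] = y·e^(x) + y'·e^(x)
  d/dx[-8] = 0

The pieces without y' make up ∂F/∂x and the coefficient of y' is ∂F/∂y:
  ∂F/∂x = y·e^(x) + 4e^(y),
  ∂F/∂y = 4x·e^(y) + e^(x).

Since d/dx[F] = ∂F/∂x + (∂F/∂y)·y' = 0, solve for y':
  (∂F/∂y)·y' = -∂F/∂x
  dy/dx = -(∂F/∂x)/(∂F/∂y) = -(y·e^(x) + 4e^(y))/(4x·e^(y) + e^(x)) = (-y·e^(x) - 4e^(y))/(4x·e^(y) + e^(x))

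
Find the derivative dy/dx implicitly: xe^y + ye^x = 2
Differentiate the relation implicitly: treat y = y(x) and apply the chain rule, so every y-derivative picks up a y' = dy/dx factor.

With everything moved to the left-hand side, differentiate term by term:
  d/dx[x·e^(y)] = x·y'·e^(y) + e^(y)
  d/dx[y·e^(x)] = y·e^(x) + y'·e^(x)
  d/dx[-2] = 0

Separating the contributions that come from x directly and those that come through y:
  without y':      y·e^(x) + e^(y)
  multiplying y':  x·e^(y) + e^(x)

so (y·e^(x) + e^(y)) + (x·e^(y) + e^(x))·y' = 0, and therefore
  dy/dx = -(y·e^(x) + e^(y))/(x·e^(y) + e^(x)) = (-y·e^(x) - e^(y))/(x·e^(y) + e^(x))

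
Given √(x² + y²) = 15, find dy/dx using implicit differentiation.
Differentiate the relation implicitly: treat y = y(x) and apply the chain rule, so every y-derivative picks up a y' = dy/dx factor.

With everything moved to the left-hand side, differentiate term by term:
  d/dx[√(x^2 + y^2)] = (x + y·y')/√(x^2 + y^2)
  d/dx[-15] = 0

Separating the contributions that come from x directly and those that come through y:
  without y':      x/√(x^2 + y^2)
  multiplying y':  y/√(x^2 + y^2)

so (x/√(x^2 + y^2)) + (y/√(x^2 + y^2))·y' = 0, and therefore
  dy/dx = -(x/√(x^2 + y^2))/(y/√(x^2 + y^2)) = -x/y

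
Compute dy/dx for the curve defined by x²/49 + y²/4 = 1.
Differentiate both sides with respect to x, treating y as y(x). By the chain rule, any term containing y contributes a factor of y' = dy/dx when we differentiate it.

Move every term to one side and write the relation as F(x, y) = 0. Term by term,
  d/dx[x^2/49] = 2x/49
  d/dx[y^2/4] = y·y'/2
  d/dx[-1] = 0

The pieces without y' make up ∂F/∂x and the coefficient of y' is ∂F/∂y:
  ∂F/∂x = 2x/49,
  ∂F/∂y = y/2.

Since d/dx[F] = ∂F/∂x + (∂F/∂y)·y' = 0, solve for y':
  (∂F/∂y)·y' = -∂F/∂x
  dy/dx = -(∂F/∂x)/(∂F/∂y) = -(2x/49)/(y/2) = -4x/(49y)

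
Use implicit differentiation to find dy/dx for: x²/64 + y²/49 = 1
Apply d/dx to both sides, remembering that y depends on x. Each occurrence of y therefore brings in a y' = dy/dx via the chain rule.

With F(x, y) equal to the left-hand side minus the right, differentiate F term by term:
  d/dx[x^2/64] = x/32
  d/dx[y^2/49] = 2y·y'/49
  d/dx[-1] = 0
Adding these up, d/dx[F] = 0 becomes
  (x/32) + (2y/49)·y' = 0,
so isolating y',
  dy/dx = -(x/32)/(2y/49) = -49x/(64y)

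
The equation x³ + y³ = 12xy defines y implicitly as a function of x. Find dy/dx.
Apply d/dx to both sides, remembering that y depends on x. Each occurrence of y therefore brings in a y' = dy/dx via the chain rule.

With F(x, y) equal to the left-hand side minus the right, differentiate F term by term:
  d/dx[x^3] = 3x^2
  d/dx[-12xy] = -12x·y' - 12y
  d/dx[y^3] = 3y^2·y'
Adding these up, d/dx[F] = 0 becomes
  (3x^2 - 12y) + (-12x + 3y^2)·y' = 0,
so isolating y',
  dy/dx = -(3x^2 - 12y)/(-12x + 3y^2) = (x^2 - 4y)/(4x - y^2)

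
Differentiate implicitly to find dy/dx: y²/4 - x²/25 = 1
Differentiate both sides with respect to x, treating y as y(x). By the chain rule, any term containing y contributes a factor of y' = dy/dx when we differentiate it.

Move every term to one side and write the relation as F(x, y) = 0. Term by term,
  d/dx[-x^2/25] = -2x/25
  d/dx[y^2/4] = y·y'/2
  d/dx[-1] = 0

The pieces without y' make up ∂F/∂x and the coefficient of y' is ∂F/∂y:
  ∂F/∂x = -2x/25,
  ∂F/∂y = y/2.

Since d/dx[F] = ∂F/∂x + (∂F/∂y)·y' = 0, solve for y':
  (∂F/∂y)·y' = -∂F/∂x
  dy/dx = -(∂F/∂x)/(∂F/∂y) = -(-2x/25)/(y/2) = 4x/(25y)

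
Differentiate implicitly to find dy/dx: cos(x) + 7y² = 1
Take d/dx of both sides. Since y is implicitly a function of x, the chain rule attaches a y' = dy/dx factor whenever we differentiate through y.

Set F(x, y) = (left side) − (right side), so the curve is F = 0. Differentiating each term of F:
  d/dx[7y^2] = 14y·y'
  d/dx[cos(x)] = -sin(x)
  d/dx[-1] = 0

Collecting, the y'-free part is the partial derivative in x and the y' coefficient is the partial derivative in y:
  ∂F/∂x = -sin(x)
  ∂F/∂y = 14y

so d/dx[F(x, y(x))] = ∂F/∂x + (∂F/∂y)·y' = 0. Rearranging,
  dy/dx = -(∂F/∂x)/(∂F/∂y) = -(-sin(x))/(14y) = sin(x)/(14y)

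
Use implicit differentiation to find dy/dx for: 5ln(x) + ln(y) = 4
Take d/dx of both sides. Since y is implicitly a function of x, the chain rule attaches a y' = dy/dx factor whenever we differentiate through y.

Set F(x, y) = (left side) − (right side), so the curve is F = 0. Differentiating each term of F:
  d/dx[5ln(x)] = 5/x
  d/dx[ln(y)] = y'/y
  d/dx[-4] = 0

Collecting, the y'-free part is the partial derivative in x and the y' coefficient is the partial derivative in y:
  ∂F/∂x = 5/x
  ∂F/∂y = 1/y

so d/dx[F(x, y(x))] = ∂F/∂x + (∂F/∂y)·y' = 0. Rearranging,
  dy/dx = -(∂F/∂x)/(∂F/∂y) = -(5/x)/(1/y) = -5y/x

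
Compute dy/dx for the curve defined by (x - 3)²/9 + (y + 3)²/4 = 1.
Apply d/dx to both sides, remembering that y depends on x. Each occurrence of y therefore brings in a y' = dy/dx via the chain rule.

With F(x, y) equal to the left-hand side minus the right, differentiate F term by term:
  d/dx[(x - 3)^2/9] = 2x/9 - 2/3
  d/dx[(y + 3)^2/4] = y'(y + 3)/2
  d/dx[-1] = 0
Adding these up, d/dx[F] = 0 becomes
  (2x/9 - 2/3) + (y/2 + 3/2)·y' = 0,
so isolating y',
  dy/dx = -(2x/9 - 2/3)/(y/2 + 3/2)
        = -(2(x - 3)/9)/((y + 3)/2) = 4(3 - x)/(9(y + 3))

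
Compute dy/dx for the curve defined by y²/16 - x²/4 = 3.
Differentiate both sides with respect to x, treating y as y(x). By the chain rule, any term containing y contributes a factor of y' = dy/dx when we differentiate it.

Move every term to one side and write the relation as F(x, y) = 0. Term by term,
  d/dx[-x^2/4] = -x/2
  d/dx[y^2/16] = y·y'/8
  d/dx[-3] = 0

The pieces without y' make up ∂F/∂x and the coefficient of y' is ∂F/∂y:
  ∂F/∂x = -x/2,
  ∂F/∂y = y/8.

Since d/dx[F] = ∂F/∂x + (∂F/∂y)·y' = 0, solve for y':
  (∂F/∂y)·y' = -∂F/∂x
  dy/dx = -(∂F/∂x)/(∂F/∂y) = -(-x/2)/(y/8) = 4x/y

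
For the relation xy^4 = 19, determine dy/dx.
Apply d/dx to both sides, remembering that y depends on x. Each occurrence of y therefore brings in a y' = dy/dx via the chain rule.

With F(x, y) equal to the left-hand side minus the right, differentiate F term by term:
  d/dx[xy^4] = 4xy^3·y' + y^4
  d/dx[-19] = 0
Adding these up, d/dx[F] = 0 becomes
  (y^4) + (4xy^3)·y' = 0,
so isolating y',
  dy/dx = -(y^4)/(4xy^3) = -y/(4x)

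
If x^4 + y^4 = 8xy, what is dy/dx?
Apply d/dx to both sides, remembering that y depends on x. Each occurrence of y therefore brings in a y' = dy/dx via the chain rule.

With F(x, y) equal to the left-hand side minus the right, differentiate F term by term:
  d/dx[x^4] = 4x^3
  d/dx[-8xy] = -8x·y' - 8y
  d/dx[y^4] = 4y^3·y'
Adding these up, d/dx[F] = 0 becomes
  (4x^3 - 8y) + (-8x + 4y^3)·y' = 0,
so isolating y',
  dy/dx = -(4x^3 - 8y)/(-8x + 4y^3) = (x^3 - 2y)/(2x - y^3)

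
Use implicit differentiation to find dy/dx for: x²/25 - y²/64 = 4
Apply d/dx to both sides, remembering that y depends on x. Each occurrence of y therefore brings in a y' = dy/dx via the chain rule.

With F(x, y) equal to the left-hand side minus the right, differentiate F term by term:
  d/dx[x^2/25] = 2x/25
  d/dx[-y^2/64] = -y·y'/32
  d/dx[-4] = 0
Adding these up, d/dx[F] = 0 becomes
  (2x/25) + (-y/32)·y' = 0,
so isolating y',
  dy/dx = -(2x/25)/(-y/32) = 64x/(25y)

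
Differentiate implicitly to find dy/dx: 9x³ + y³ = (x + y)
Take d/dx of both sides. Since y is implicitly a function of x, the chain rule attaches a y' = dy/dx factor whenever we differentiate through y.

Set F(x, y) = (left side) − (right side), so the curve is F = 0. Differentiating each term of F:
  d/dx[9x^3] = 27x^2
  d/dx[-x] = -1
  d/dx[y^3] = 3y^2·y'
  d/dx[-y] = -y'

Collecting, the y'-free part is the partial derivative in x and the y' coefficient is the partial derivative in y:
  ∂F/∂x = 27x^2 - 1
  ∂F/∂y = 3y^2 - 1

so d/dx[F(x, y(x))] = ∂F/∂x + (∂F/∂y)·y' = 0. Rearranging,
  dy/dx = -(∂F/∂x)/(∂F/∂y) = -(27x^2 - 1)/(3y^2 - 1) = (1 - 27x^2)/(3y^2 - 1)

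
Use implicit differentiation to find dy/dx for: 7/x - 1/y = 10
Differentiate the relation implicitly: treat y = y(x) and apply the chain rule, so every y-derivative picks up a y' = dy/dx factor.

With everything moved to the left-hand side, differentiate term by term:
  d/dx[-1/y] = y'/y^2
  d/dx[7/x] = -7/x^2
  d/dx[-10] = 0

Separating the contributions that come from x directly and those that come through y:
  without y':      -7/x^2
  multiplying y':  y^(-2)

so (-7/x^2) + (y^(-2))·y' = 0, and therefore
  dy/dx = -(-7/x^2)/(y^(-2)) = 7y^2/x^2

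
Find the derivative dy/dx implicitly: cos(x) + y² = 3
Apply d/dx to both sides, remembering that y depends on x. Each occurrence of y therefore brings in a y' = dy/dx via the chain rule.

With F(x, y) equal to the left-hand side minus the right, differentiate F term by term:
  d/dx[y^2] = 2y·y'
  d/dx[cos(x)] = -sin(x)
  d/dx[-3] = 0
Adding these up, d/dx[F] = 0 becomes
  (-sin(x)) + (2y)·y' = 0,
so isolating y',
  dy/dx = -(-sin(x))/(2y) = sin(x)/(2y)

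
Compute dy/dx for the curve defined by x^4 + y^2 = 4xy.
Differentiate the relation implicitly: treat y = y(x) and apply the chain rule, so every y-derivative picks up a y' = dy/dx factor.

With everything moved to the left-hand side, differentiate term by term:
  d/dx[x^4] = 4x^3
  d/dx[-4xy] = -4x·y' - 4y
  d/dx[y^2] = 2y·y'

Separating the contributions that come from x directly and those that come through y:
  without y':      4x^3 - 4y
  multiplying y':  -4x + 2y

so (4x^3 - 4y) + (-4x + 2y)·y' = 0, and therefore
  dy/dx = -(4x^3 - 4y)/(-4x + 2y) = 2(x^3 - y)/(2x - y)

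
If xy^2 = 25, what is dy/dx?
Differentiate the relation implicitly: treat y = y(x) and apply the chain rule, so every y-derivative picks up a y' = dy/dx factor.

With everything moved to the left-hand side, differentiate term by term:
  d/dx[xy^2] = 2xy·y' + y^2
  d/dx[-25] = 0

Separating the contributions that come from x directly and those that come through y:
  without y':      y^2
  multiplying y':  2xy

so (y^2) + (2xy)·y' = 0, and therefore
  dy/dx = -(y^2)/(2xy) = -y/(2x)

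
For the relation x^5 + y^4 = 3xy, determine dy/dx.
Differentiate both sides with respect to x, treating y as y(x). By the chain rule, any term containing y contributes a factor of y' = dy/dx when we differentiate it.

Move every term to one side and write the relation as F(x, y) = 0. Term by term,
  d/dx[x^5] = 5x^4
  d/dx[-3xy] = -3x·y' - 3y
  d/dx[y^4] = 4y^3·y'

The pieces without y' make up ∂F/∂x and the coefficient of y' is ∂F/∂y:
  ∂F/∂x = 5x^4 - 3y,
  ∂F/∂y = -3x + 4y^3.

Since d/dx[F] = ∂F/∂x + (∂F/∂y)·y' = 0, solve for y':
  (∂F/∂y)·y' = -∂F/∂x
  dy/dx = -(∂F/∂x)/(∂F/∂y) = -(5x^4 - 3y)/(-3x + 4y^3) = (5x^4 - 3y)/(3x - 4y^3)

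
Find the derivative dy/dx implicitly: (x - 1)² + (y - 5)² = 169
Differentiate both sides with respect to x, treating y as y(x). By the chain rule, any term containing y contributes a factor of y' = dy/dx when we differentiate it.

Move every term to one side and write the relation as F(x, y) = 0. Term by term,
  d/dx[(x - 1)^2] = 2x - 2
  d/dx[(y - 5)^2] = 2·y'(y - 5)
  d/dx[-169] = 0

The pieces without y' make up ∂F/∂x and the coefficient of y' is ∂F/∂y:
  ∂F/∂x = 2x - 2,
  ∂F/∂y = 2y - 10.

Since d/dx[F] = ∂F/∂x + (∂F/∂y)·y' = 0, solve for y':
  (∂F/∂y)·y' = -∂F/∂x
  dy/dx = -(∂F/∂x)/(∂F/∂y) = -(2x - 2)/(2y - 10) = (1 - x)/(y - 5)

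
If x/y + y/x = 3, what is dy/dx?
Differentiate the relation implicitly: treat y = y(x) and apply the chain rule, so every y-derivative picks up a y' = dy/dx factor.

With everything moved to the left-hand side, differentiate term by term:
  d/dx[x/y] = -x·y'/y^2 + 1/y
  d/dx[y/x] = y'/x - y/x^2
  d/dx[-3] = 0

Separating the contributions that come from x directly and those that come through y:
  without y':      1/y - y/x^2
  multiplying y':  -x/y^2 + 1/x

so (1/y - y/x^2) + (-x/y^2 + 1/x)·y' = 0, and therefore
  dy/dx = -(1/y - y/x^2)/(-x/y^2 + 1/x)
        = -((x - y)(x + y)/(x^2y))/(-(x - y)(x + y)/(xy^2)) = y/x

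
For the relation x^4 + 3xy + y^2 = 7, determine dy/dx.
Differentiate both sides with respect to x, treating y as y(x). By the chain rule, any term containing y contributes a factor of y' = dy/dx when we differentiate it.

Move every term to one side and write the relation as F(x, y) = 0. Term by term,
  d/dx[x^4] = 4x^3
  d/dx[3xy] = 3x·y' + 3y
  d/dx[y^2] = 2y·y'
  d/dx[-7] = 0

The pieces without y' make up ∂F/∂x and the coefficient of y' is ∂F/∂y:
  ∂F/∂x = 4x^3 + 3y,
  ∂F/∂y = 3x + 2y.

Since d/dx[F] = ∂F/∂x + (∂F/∂y)·y' = 0, solve for y':
  (∂F/∂y)·y' = -∂F/∂x
  dy/dx = -(∂F/∂x)/(∂F/∂y) = -(4x^3 + 3y)/(3x + 2y) = (-4x^3 - 3y)/(3x + 2y)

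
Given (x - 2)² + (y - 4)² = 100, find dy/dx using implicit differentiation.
Differentiate the relation implicitly: treat y = y(x) and apply the chain rule, so every y-derivative picks up a y' = dy/dx factor.

With everything moved to the left-hand side, differentiate term by term:
  d/dx[(x - 2)^2] = 2x - 4
  d/dx[(y - 4)^2] = 2·y'(y - 4)
  d/dx[-100] = 0

Separating the contributions that come from x directly and those that come through y:
  without y':      2x - 4
  multiplying y':  2y - 8

so (2x - 4) + (2y - 8)·y' = 0, and therefore
  dy/dx = -(2x - 4)/(2y - 8) = (2 - x)/(y - 4)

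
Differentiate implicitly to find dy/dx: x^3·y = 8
Apply d/dx to both sides, remembering that y depends on x. Each occurrence of y therefore brings in a y' = dy/dx via the chain rule.

With F(x, y) equal to the left-hand side minus the right, differentiate F term by term:
  d/dx[x^3y] = x^3·y' + 3x^2y
  d/dx[-8] = 0
Adding these up, d/dx[F] = 0 becomes
  (3x^2y) + (x^3)·y' = 0,
so isolating y',
  dy/dx = -(3x^2y)/(x^3) = -3y/x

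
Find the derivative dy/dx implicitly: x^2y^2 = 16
Apply d/dx to both sides, remembering that y depends on x. Each occurrence of y therefore brings in a y' = dy/dx via the chain rule.

With F(x, y) equal to the left-hand side minus the right, differentiate F term by term:
  d/dx[x^2y^2] = 2x^2y·y' + 2xy^2
  d/dx[-16] = 0
Adding these up, d/dx[F] = 0 becomes
  (2xy^2) + (2x^2y)·y' = 0,
so isolating y',
  dy/dx = -(2xy^2)/(2x^2y) = -y/x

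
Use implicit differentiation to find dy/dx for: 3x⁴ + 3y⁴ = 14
Differentiate the relation implicitly: treat y = y(x) and apply the chain rule, so every y-derivative picks up a y' = dy/dx factor.

With everything moved to the left-hand side, differentiate term by term:
  d/dx[3x^4] = 12x^3
  d/dx[3y^4] = 12y^3·y'
  d/dx[-14] = 0

Separating the contributions that come from x directly and those that come through y:
  without y':      12x^3
  multiplying y':  12y^3

so (12x^3) + (12y^3)·y' = 0, and therefore
  dy/dx = -(12x^3)/(12y^3) = -x^3/y^3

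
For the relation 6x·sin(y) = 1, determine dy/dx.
Differentiate both sides with respect to x, treating y as y(x). By the chain rule, any term containing y contributes a factor of y' = dy/dx when we differentiate it.

Move every term to one side and write the relation as F(x, y) = 0. Term by term,
  d/dx[6x·sin(y)] = 6x·y'·cos(y) + 6sin(y)
  d/dx[-1] = 0

The pieces without y' make up ∂F/∂x and the coefficient of y' is ∂F/∂y:
  ∂F/∂x = 6sin(y),
  ∂F/∂y = 6x·cos(y).

Since d/dx[F] = ∂F/∂x + (∂F/∂y)·y' = 0, solve for y':
  (∂F/∂y)·y' = -∂F/∂x
  dy/dx = -(∂F/∂x)/(∂F/∂y) = -(6sin(y))/(6x·cos(y)) = -tan(y)/x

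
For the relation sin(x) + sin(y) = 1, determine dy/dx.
Apply d/dx to both sides, remembering that y depends on x. Each occurrence of y therefore brings in a y' = dy/dx via the chain rule.

With F(x, y) equal to the left-hand side minus the right, differentiate F term by term:
  d/dx[sin(x)] = cos(x)
  d/dx[sin(y)] = y'·cos(y)
  d/dx[-1] = 0
Adding these up, d/dx[F] = 0 becomes
  (cos(x)) + (cos(y))·y' = 0,
so isolating y',
  dy/dx = -(cos(x))/(cos(y)) = -cos(x)/cos(y)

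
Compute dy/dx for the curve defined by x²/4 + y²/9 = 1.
Differentiate both sides with respect to x, treating y as y(x). By the chain rule, any term containing y contributes a factor of y' = dy/dx when we differentiate it.

Move every term to one side and write the relation as F(x, y) = 0. Term by term,
  d/dx[x^2/4] = x/2
  d/dx[y^2/9] = 2y·y'/9
  d/dx[-1] = 0

The pieces without y' make up ∂F/∂x and the coefficient of y' is ∂F/∂y:
  ∂F/∂x = x/2,
  ∂F/∂y = 2y/9.

Since d/dx[F] = ∂F/∂x + (∂F/∂y)·y' = 0, solve for y':
  (∂F/∂y)·y' = -∂F/∂x
  dy/dx = -(∂F/∂x)/(∂F/∂y) = -(x/2)/(2y/9) = -9x/(4y)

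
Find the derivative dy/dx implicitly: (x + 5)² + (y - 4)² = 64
Differentiate the relation implicitly: treat y = y(x) and apply the chain rule, so every y-derivative picks up a y' = dy/dx factor.

With everything moved to the left-hand side, differentiate term by term:
  d/dx[(x + 5)^2] = 2x + 10
  d/dx[(y - 4)^2] = 2·y'(y - 4)
  d/dx[-64] = 0

Separating the contributions that come from x directly and those that come through y:
  without y':      2x + 10
  multiplying y':  2y - 8

so (2x + 10) + (2y - 8)·y' = 0, and therefore
  dy/dx = -(2x + 10)/(2y - 8) = (-x - 5)/(y - 4)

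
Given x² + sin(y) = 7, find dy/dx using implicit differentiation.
Differentiate the relation implicitly: treat y = y(x) and apply the chain rule, so every y-derivative picks up a y' = dy/dx factor.

With everything moved to the left-hand side, differentiate term by term:
  d/dx[x^2] = 2x
  d/dx[sin(y)] = y'·cos(y)
  d/dx[-7] = 0

Separating the contributions that come from x directly and those that come through y:
  without y':      2x
  multiplying y':  cos(y)

so (2x) + (cos(y))·y' = 0, and therefore
  dy/dx = -(2x)/(cos(y)) = -2x/cos(y)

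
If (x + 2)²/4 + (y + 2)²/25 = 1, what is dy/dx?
Differentiate both sides with respect to x, treating y as y(x). By the chain rule, any term containing y contributes a factor of y' = dy/dx when we differentiate it.

Move every term to one side and write the relation as F(x, y) = 0. Term by term,
  d/dx[(x + 2)^2/4] = x/2 + 1
  d/dx[(y + 2)^2/25] = 2·y'(y + 2)/25
  d/dx[-1] = 0

The pieces without y' make up ∂F/∂x and the coefficient of y' is ∂F/∂y:
  ∂F/∂x = x/2 + 1,
  ∂F/∂y = 2y/25 + 4/25.

Since d/dx[F] = ∂F/∂x + (∂F/∂y)·y' = 0, solve for y':
  (∂F/∂y)·y' = -∂F/∂x
  dy/dx = -(∂F/∂x)/(∂F/∂y) = -(x/2 + 1)/(2y/25 + 4/25)
        = -((x + 2)/2)/(2(y + 2)/25) = 25(-x - 2)/(4(y + 2))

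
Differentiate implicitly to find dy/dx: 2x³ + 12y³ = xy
Apply d/dx to both sides, remembering that y depends on x. Each occurrence of y therefore brings in a y' = dy/dx via the chain rule.

With F(x, y) equal to the left-hand side minus the right, differentiate F term by term:
  d/dx[2x^3] = 6x^2
  d/dx[-xy] = -x·y' - y
  d/dx[12y^3] = 36y^2·y'
Adding these up, d/dx[F] = 0 becomes
  (6x^2 - y) + (-x + 36y^2)·y' = 0,
so isolating y',
  dy/dx = -(6x^2 - y)/(-x + 36y^2) = (6x^2 - y)/(x - 36y^2)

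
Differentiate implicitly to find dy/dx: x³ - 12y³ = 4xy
Differentiate the relation implicitly: treat y = y(x) and apply the chain rule, so every y-derivative picks up a y' = dy/dx factor.

With everything moved to the left-hand side, differentiate term by term:
  d/dx[x^3] = 3x^2
  d/dx[-4xy] = -4x·y' - 4y
  d/dx[-12y^3] = -36y^2·y'

Separating the contributions that come from x directly and those that come through y:
  without y':      3x^2 - 4y
  multiplying y':  -4x - 36y^2

so (3x^2 - 4y) + (-4x - 36y^2)·y' = 0, and therefore
  dy/dx = -(3x^2 - 4y)/(-4x - 36y^2) = (3x^2/4 - y)/(x + 9y^2)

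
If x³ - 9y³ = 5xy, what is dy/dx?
Apply d/dx to both sides, remembering that y depends on x. Each occurrence of y therefore brings in a y' = dy/dx via the chain rule.

With F(x, y) equal to the left-hand side minus the right, differentiate F term by term:
  d/dx[x^3] = 3x^2
  d/dx[-5xy] = -5x·y' - 5y
  d/dx[-9y^3] = -27y^2·y'
Adding these up, d/dx[F] = 0 becomes
  (3x^2 - 5y) + (-5x - 27y^2)·y' = 0,
so isolating y',
  dy/dx = -(3x^2 - 5y)/(-5x - 27y^2) = (3x^2 - 5y)/(5x + 27y^2)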